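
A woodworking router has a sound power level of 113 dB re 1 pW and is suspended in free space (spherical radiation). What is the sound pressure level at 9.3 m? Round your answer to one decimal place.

The power spreads over a sphere of area 4π·r², so L_p = L_w − 10·log₁₀(4π·r²).
4π·r² = 1087 m², 10·log₁₀ of that is 30.362 dB.
L_p = 113 − 30.362 = 82.64 dB.

82.6 dB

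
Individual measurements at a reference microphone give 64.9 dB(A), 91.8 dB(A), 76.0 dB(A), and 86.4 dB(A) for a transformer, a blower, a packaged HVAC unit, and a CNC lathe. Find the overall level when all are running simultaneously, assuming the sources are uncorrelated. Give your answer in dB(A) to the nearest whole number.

For uncorrelated sources the intensities add, so convert each level to linear form, sum, and take 10·log₁₀ of the total.
Σ 10^(L/10) = 10^(64.9/10) + 10^(91.8/10) + 10^(76.0/10) + 10^(86.4/10) = 1.993e+09.
L_total = 10·log₁₀(1.993e+09) = 93.00 dB(A).

93 dB(A)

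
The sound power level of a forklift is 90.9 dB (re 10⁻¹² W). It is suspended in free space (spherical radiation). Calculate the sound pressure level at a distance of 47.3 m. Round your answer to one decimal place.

46.4 dB

The power spreads over a sphere of area 4π·r², so L_p = L_w − 10·log₁₀(4π·r²).
4π·r² = 2.811e+04 m², 10·log₁₀ of that is 44.489 dB.
L_p = 90.9 − 44.489 = 46.41 dB.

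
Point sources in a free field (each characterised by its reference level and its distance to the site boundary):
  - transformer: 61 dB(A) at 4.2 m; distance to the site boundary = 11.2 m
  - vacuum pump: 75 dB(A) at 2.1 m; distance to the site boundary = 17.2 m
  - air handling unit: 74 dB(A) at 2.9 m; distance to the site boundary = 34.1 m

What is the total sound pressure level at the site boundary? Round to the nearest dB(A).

59 dB(A)

First find each source's level at the receiver (point-source: −20·log₁₀(r/r_ref)), then combine on an intensity basis.
transformer: 61 − 20·log₁₀(11.2/4.2) = 61 − 8.52 = 52.48 dB(A).
vacuum pump: 75 − 20·log₁₀(17.2/2.1) = 75 − 18.27 = 56.73 dB(A).
air handling unit: 74 − 20·log₁₀(34.1/2.9) = 74 − 21.41 = 52.59 dB(A).
Σ 10^(L/10) = 8.301e+05 → L_total = 10·log₁₀(8.301e+05) = 59.19 dB(A).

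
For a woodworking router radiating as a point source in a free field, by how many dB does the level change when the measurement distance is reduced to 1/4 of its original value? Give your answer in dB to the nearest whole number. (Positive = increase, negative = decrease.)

+12 dB

Point-source spreading: ΔL = −20·log₁₀(r₂/r₁).
ΔL = −20·log₁₀(0.25) = +12.04 dB.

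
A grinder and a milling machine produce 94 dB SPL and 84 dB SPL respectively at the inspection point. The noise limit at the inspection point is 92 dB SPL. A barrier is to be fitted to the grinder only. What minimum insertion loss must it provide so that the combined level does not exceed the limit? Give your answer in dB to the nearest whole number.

Everything except the grinder sums to 10^(84/10) = 2.512e+08 in linear terms, 84.00 dB SPL.
To meet 92 dB SPL overall, the treated grinder may contribute at most 10^(92/10) − 2.512e+08 = 1.334e+09, i.e. 91.25 dB SPL.
Required insertion loss = 94 − 91.25 = 2.75 dB.

3 dB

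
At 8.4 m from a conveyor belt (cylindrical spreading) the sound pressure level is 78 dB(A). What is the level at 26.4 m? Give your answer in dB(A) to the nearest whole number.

73 dB(A)

Cylindrical spreading from a line source gives a 10·log₁₀(r₂/r₁) drop.
L₂ = 78 − 10·log₁₀(26.4/8.4) = 78 − 4.973 = 73.03 dB(A).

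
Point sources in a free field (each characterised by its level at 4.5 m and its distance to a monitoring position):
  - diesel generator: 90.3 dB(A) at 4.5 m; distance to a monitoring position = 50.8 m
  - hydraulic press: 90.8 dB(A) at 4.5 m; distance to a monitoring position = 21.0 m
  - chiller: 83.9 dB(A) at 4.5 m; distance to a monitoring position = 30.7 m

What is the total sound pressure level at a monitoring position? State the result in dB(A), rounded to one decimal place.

First find each source's level at the receiver (point-source: −20·log₁₀(r/r_ref)), then combine on an intensity basis.
diesel generator: 90.3 − 20·log₁₀(50.8/4.5) = 90.3 − 21.05 = 69.25 dB(A).
hydraulic press: 90.8 − 20·log₁₀(21.0/4.5) = 90.8 − 13.38 = 77.42 dB(A).
chiller: 83.9 − 20·log₁₀(30.7/4.5) = 83.9 − 16.68 = 67.22 dB(A).
Σ 10^(L/10) = 6.889e+07 → L_total = 10·log₁₀(6.889e+07) = 78.38 dB(A).

78.4 dB(A)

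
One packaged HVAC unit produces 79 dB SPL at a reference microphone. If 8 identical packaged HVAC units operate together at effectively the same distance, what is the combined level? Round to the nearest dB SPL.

88 dB SPL

N identical incoherent sources raise the level by 10·log₁₀ N.
L_total = 79 + 10·log₁₀(8) = 79 + 9.031 = 88.03 dB SPL.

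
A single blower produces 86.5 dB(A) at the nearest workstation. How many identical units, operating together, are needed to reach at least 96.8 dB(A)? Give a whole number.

Need L₁ + 10·log₁₀ N ≥ 96.8, i.e. log₁₀ N ≥ 1.03.
N ≥ 10^(10.3/10) = 10.715, so N = 11.

11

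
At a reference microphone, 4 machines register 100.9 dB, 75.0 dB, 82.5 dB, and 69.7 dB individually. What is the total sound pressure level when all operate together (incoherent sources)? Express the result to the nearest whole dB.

For uncorrelated sources the intensities add, so convert each level to linear form, sum, and take 10·log₁₀ of the total.
Σ 10^(L/10) = 10^(100.9/10) + 10^(75.0/10) + 10^(82.5/10) + 10^(69.7/10) = 1.252e+10.
L_total = 10·log₁₀(1.252e+10) = 100.98 dB.

101 dB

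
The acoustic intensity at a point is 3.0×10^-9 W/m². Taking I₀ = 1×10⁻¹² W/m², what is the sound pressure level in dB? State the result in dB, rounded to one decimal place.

Dividing by I₀ shifts the exponent by 12: I/I₀ = 3.0×10^3.
L = 10·(0.4771 + 3) = 34.77 dB.

34.8 dB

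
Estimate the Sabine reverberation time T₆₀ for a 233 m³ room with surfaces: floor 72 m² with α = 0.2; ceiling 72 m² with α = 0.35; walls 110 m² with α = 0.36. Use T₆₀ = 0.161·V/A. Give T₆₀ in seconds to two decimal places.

0.47 s

Summing Sᵢαᵢ: 72·0.2 + 72·0.35 + 110·0.36 = 79.20 m².
T₆₀ = 0.161 × 233 / 79.20 = 0.474 s.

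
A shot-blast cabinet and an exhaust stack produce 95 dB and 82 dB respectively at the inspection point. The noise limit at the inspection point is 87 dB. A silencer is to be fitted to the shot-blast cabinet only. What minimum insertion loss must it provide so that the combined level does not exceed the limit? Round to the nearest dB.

10 dB

Everything except the shot-blast cabinet sums to 10^(82/10) = 1.585e+08 in linear terms, 82.00 dB.
The limit corresponds to 10^(87/10) = 5.012e+08; subtracting the fixed part leaves 3.427e+08 for the shot-blast cabinet, i.e. 85.35 dB.
So the shot-blast cabinet must be reduced from 95 to 85.35 dB: IL = 9.65 dB.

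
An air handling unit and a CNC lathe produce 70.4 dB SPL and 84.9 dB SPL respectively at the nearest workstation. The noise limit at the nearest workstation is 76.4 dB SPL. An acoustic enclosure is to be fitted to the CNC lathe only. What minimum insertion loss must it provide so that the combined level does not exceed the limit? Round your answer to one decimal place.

9.8 dB

Everything except the CNC lathe sums to 10^(70.4/10) = 1.096e+07 in linear terms, 70.40 dB SPL.
To meet 76.4 dB SPL overall, the treated CNC lathe may contribute at most 10^(76.4/10) − 1.096e+07 = 3.269e+07, i.e. 75.14 dB SPL.
Required insertion loss = 84.9 − 75.14 = 9.76 dB.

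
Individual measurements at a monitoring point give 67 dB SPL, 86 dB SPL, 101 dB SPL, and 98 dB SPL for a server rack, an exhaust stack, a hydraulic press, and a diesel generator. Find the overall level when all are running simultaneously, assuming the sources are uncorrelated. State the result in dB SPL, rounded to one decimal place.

102.9 dB SPL

Incoherent sources combine by intensity addition: L_total = 10·log₁₀(Σ 10^(L_i/10)).
Σ 10^(L/10) = 10^(67/10) + 10^(86/10) + 10^(101/10) + 10^(98/10) = 1.930e+10.
L_total = 10·log₁₀(1.930e+10) = 102.86 dB SPL.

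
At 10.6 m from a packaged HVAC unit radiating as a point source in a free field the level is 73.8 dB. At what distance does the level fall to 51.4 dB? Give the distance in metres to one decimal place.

For a point source L₁ − L₂ = 20·log₁₀(r₂/r₁), so r₂ = r₁·10^((L₁−L₂)/20).
r₂ = 10.6·10^((73.8−51.4)/20) = 10.6·10^(22.4/20) = 139.74 m.

139.7 m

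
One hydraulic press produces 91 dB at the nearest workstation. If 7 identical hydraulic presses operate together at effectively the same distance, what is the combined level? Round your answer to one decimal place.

N identical incoherent sources raise the level by 10·log₁₀ N.
L_total = 91 + 10·log₁₀(7) = 91 + 8.451 = 99.45 dB.

99.5 dB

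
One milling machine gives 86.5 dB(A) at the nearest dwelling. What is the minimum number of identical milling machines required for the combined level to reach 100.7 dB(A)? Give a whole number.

N identical sources give L₁ + 10·log₁₀ N, so require 10·log₁₀ N ≥ 100.7 − 86.5 = 14.2 dB.
N ≥ 10^(14.2/10) = 26.303, so N = 27.

27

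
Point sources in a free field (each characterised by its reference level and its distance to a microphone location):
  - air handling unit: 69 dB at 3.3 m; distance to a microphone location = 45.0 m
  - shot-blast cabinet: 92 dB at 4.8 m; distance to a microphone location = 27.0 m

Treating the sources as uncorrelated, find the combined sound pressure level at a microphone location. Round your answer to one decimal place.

Propagate each source to the receiver with L = L_ref − 20·log₁₀(r/r_ref), then add intensities.
air handling unit: 69 − 20·log₁₀(45.0/3.3) = 69 − 22.69 = 46.31 dB.
shot-blast cabinet: 92 − 20·log₁₀(27.0/4.8) = 92 − 15.00 = 77.00 dB.
Σ 10^(L/10) = 5.013e+07 → L_total = 10·log₁₀(5.013e+07) = 77.00 dB.

77.0 dB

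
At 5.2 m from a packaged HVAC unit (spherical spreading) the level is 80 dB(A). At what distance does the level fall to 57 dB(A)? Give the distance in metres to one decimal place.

73.5 m

For a point source L₁ − L₂ = 20·log₁₀(r₂/r₁), so r₂ = r₁·10^((L₁−L₂)/20).
r₂ = 5.2·10^((80−57)/20) = 5.2·10^(23.0/20) = 73.45 m.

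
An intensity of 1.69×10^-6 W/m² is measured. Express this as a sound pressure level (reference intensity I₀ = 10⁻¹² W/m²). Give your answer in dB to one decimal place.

L = 10·log₁₀(I/I₀) = 10·log₁₀(1.69×10^-6/10⁻¹²) = 10·log₁₀(1.69×10^6).
L = 10·(0.2279 + 6) = 62.28 dB.

62.3 dB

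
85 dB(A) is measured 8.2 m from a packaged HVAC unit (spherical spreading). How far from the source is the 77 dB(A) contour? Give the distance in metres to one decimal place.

Point-source spreading drops the level by 20·log₁₀(r₂/r₁); inverting, r₂/r₁ = 10^(ΔL/20).
r₂ = 8.2·10^((85−77)/20) = 8.2·10^(8.0/20) = 20.60 m.

20.6 m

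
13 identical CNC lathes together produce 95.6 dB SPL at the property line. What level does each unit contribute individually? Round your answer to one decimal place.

84.5 dB SPL

Dividing the total intensity by 13 lowers the level by 10·log₁₀ 13 = 11.139 dB: L₁ = 95.6 − 11.139.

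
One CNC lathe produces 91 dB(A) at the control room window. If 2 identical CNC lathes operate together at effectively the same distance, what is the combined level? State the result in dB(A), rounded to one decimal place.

94.0 dB(A)

L_total = L₁ + 10·log₁₀ N for N identical incoherent sources.
L_total = 91 + 10·log₁₀(2) = 91 + 3.010 = 94.01 dB(A).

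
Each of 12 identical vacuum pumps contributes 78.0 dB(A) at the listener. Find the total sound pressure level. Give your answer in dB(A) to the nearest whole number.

L_total = L₁ + 10·log₁₀ N for N identical incoherent sources.
L_total = 78.0 + 10·log₁₀(12) = 78.0 + 10.792 = 88.79 dB(A).

89 dB(A)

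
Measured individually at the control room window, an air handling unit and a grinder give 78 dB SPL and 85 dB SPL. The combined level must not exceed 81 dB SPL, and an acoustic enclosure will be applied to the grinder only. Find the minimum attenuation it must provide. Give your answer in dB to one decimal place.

Everything except the grinder sums to 10^(78/10) = 6.310e+07 in linear terms, 78.00 dB SPL.
The limit corresponds to 10^(81/10) = 1.259e+08; subtracting the fixed part leaves 6.280e+07 for the grinder, i.e. 77.98 dB SPL.
So the grinder must be reduced from 85 to 77.98 dB SPL: IL = 7.02 dB.

7.0 dB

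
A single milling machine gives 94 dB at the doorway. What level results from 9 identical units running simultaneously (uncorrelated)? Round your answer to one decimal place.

With 9 equal, uncorrelated contributions the intensity is 9× that of one unit, giving a rise of 10·log₁₀ 9.
L_total = 94 + 10·log₁₀(9) = 94 + 9.542 = 103.54 dB.

103.5 dB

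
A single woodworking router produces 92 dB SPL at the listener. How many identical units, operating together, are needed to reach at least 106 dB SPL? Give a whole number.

26

Need L₁ + 10·log₁₀ N ≥ 106, i.e. log₁₀ N ≥ 1.40.
N ≥ 10^(14.0/10) = 25.119, so N = 26.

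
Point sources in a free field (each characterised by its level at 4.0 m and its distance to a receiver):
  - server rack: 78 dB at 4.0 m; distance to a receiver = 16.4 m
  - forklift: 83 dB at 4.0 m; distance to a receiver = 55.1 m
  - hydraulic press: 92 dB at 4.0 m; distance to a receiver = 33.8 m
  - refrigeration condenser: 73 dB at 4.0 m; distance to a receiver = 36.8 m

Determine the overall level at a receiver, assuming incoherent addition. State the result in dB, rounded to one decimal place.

74.4 dB

Propagate each source to the receiver with L = L_ref − 20·log₁₀(r/r_ref), then add intensities.
server rack: 78 − 20·log₁₀(16.4/4.0) = 78 − 12.26 = 65.74 dB.
forklift: 83 − 20·log₁₀(55.1/4.0) = 83 − 22.78 = 60.22 dB.
hydraulic press: 92 − 20·log₁₀(33.8/4.0) = 92 − 18.54 = 73.46 dB.
refrigeration condenser: 73 − 20·log₁₀(36.8/4.0) = 73 − 19.28 = 53.72 dB.
Σ 10^(L/10) = 2.724e+07 → L_total = 10·log₁₀(2.724e+07) = 74.35 dB.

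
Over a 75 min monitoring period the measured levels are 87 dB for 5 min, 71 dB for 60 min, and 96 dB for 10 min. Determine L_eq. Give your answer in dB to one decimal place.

Weight each interval's intensity by its duration and average over T = 75 min:
Σ tᵢ·10^(Lᵢ/10) = 5·10^(87/10) + 60·10^(71/10) + 10·10^(96/10) = 4.307e+10.
L_eq = 10·log₁₀(4.307e+10/75) = 87.59 dB.

87.6 dB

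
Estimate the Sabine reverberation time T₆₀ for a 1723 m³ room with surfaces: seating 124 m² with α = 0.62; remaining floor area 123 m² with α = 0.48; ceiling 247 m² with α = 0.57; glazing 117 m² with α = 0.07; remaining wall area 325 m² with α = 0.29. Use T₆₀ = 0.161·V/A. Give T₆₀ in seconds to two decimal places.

A = Σ Sᵢαᵢ = 124·0.62 + 123·0.48 + 247·0.57 + 117·0.07 + 325·0.29 = 379.15 m².
T₆₀ = 0.161 × 1723 / 379.15 = 0.732 s.

0.73 s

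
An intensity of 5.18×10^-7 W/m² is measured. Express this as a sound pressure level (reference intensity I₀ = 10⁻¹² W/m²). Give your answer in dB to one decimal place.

L = 10·log₁₀(I/I₀) = 10·log₁₀(5.18×10^-7/10⁻¹²) = 10·log₁₀(5.18×10^5).
L = 10·(0.7143 + 5) = 57.14 dB.

57.1 dB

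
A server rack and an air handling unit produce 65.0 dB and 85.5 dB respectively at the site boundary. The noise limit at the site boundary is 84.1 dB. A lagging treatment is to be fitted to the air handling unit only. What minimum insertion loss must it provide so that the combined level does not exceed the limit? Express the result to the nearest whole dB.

Fixed contribution from the other source: Σ 10^(L/10) = 10^(65.0/10) = 3.162e+06 (65.00 dB).
The limit corresponds to 10^(84.1/10) = 2.570e+08; subtracting the fixed part leaves 2.539e+08 for the air handling unit, i.e. 84.05 dB.
So the air handling unit must be reduced from 85.5 to 84.05 dB: IL = 1.45 dB.

1 dB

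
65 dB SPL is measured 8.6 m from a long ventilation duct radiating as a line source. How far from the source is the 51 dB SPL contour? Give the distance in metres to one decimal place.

216.0 m

For a line source L₁ − L₂ = 10·log₁₀(r₂/r₁), so r₂ = r₁·10^((L₁−L₂)/10).
r₂ = 8.6·10^((65−51)/10) = 8.6·10^(14.0/10) = 216.02 m.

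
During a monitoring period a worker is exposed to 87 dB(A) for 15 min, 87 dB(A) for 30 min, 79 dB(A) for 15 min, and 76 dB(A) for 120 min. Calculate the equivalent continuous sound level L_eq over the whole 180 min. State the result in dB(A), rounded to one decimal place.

82.0 dB(A)

Weight each interval's intensity by its duration and average over T = 180 min:
Σ tᵢ·10^(Lᵢ/10) = 15·10^(87/10) + 30·10^(87/10) + 15·10^(79/10) + 120·10^(76/10) = 2.852e+10.
L_eq = 10·log₁₀(2.852e+10/180) = 82.00 dB(A).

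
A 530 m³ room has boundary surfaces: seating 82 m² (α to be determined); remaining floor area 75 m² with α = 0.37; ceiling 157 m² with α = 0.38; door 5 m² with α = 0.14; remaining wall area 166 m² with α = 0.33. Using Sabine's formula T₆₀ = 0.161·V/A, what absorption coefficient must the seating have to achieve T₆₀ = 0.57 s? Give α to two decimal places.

0.08

Required total absorption A = 0.161·530/0.57 = 149.70 m².
Absorption from the other surfaces = 75·0.37 + 157·0.38 + 5·0.14 + 166·0.33 = 142.89 m², so the seating must supply 6.81 m² over 82 m².
α = 6.81/82 = 0.083.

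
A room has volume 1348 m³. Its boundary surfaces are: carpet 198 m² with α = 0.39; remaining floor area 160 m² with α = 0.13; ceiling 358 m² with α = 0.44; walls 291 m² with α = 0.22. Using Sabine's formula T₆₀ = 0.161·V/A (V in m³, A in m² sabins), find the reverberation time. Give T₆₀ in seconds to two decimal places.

0.68 s

Summing Sᵢαᵢ: 198·0.39 + 160·0.13 + 358·0.44 + 291·0.22 = 319.56 m².
T₆₀ = 0.161·V/A = 0.161·1348/319.56 = 0.679 s.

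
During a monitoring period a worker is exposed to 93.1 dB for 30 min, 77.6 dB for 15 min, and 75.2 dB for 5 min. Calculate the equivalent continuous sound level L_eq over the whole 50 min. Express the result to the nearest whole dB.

91 dB

Weight each interval's intensity by its duration and average over T = 50 min:
Σ tᵢ·10^(Lᵢ/10) = 30·10^(93.1/10) + 15·10^(77.6/10) + 5·10^(75.2/10) = 6.228e+10.
L_eq = 10·log₁₀(6.228e+10/50) = 90.95 dB.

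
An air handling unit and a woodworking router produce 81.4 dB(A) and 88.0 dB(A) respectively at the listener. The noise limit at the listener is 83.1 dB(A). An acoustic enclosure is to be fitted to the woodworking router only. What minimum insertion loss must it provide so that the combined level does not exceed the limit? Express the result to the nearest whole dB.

10 dB

Fixed contribution from the other source: Σ 10^(L/10) = 10^(81.4/10) = 1.380e+08 (81.40 dB(A)).
To meet 83.1 dB(A) overall, the treated woodworking router may contribute at most 10^(83.1/10) − 1.380e+08 = 6.614e+07, i.e. 78.20 dB(A).
So the woodworking router must be reduced from 88.0 to 78.20 dB(A): IL = 9.80 dB.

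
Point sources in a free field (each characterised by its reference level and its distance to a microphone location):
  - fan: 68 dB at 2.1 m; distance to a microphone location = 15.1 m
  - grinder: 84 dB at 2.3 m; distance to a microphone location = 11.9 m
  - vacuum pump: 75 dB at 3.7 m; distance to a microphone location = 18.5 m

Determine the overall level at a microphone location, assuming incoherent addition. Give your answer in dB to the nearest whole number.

70 dB

Propagate each source to the receiver with L = L_ref − 20·log₁₀(r/r_ref), then add intensities.
fan: 68 − 20·log₁₀(15.1/2.1) = 68 − 17.14 = 50.86 dB.
grinder: 84 − 20·log₁₀(11.9/2.3) = 84 − 14.28 = 69.72 dB.
vacuum pump: 75 − 20·log₁₀(18.5/3.7) = 75 − 13.98 = 61.02 dB.
Σ 10^(L/10) = 1.077e+07 → L_total = 10·log₁₀(1.077e+07) = 70.32 dB.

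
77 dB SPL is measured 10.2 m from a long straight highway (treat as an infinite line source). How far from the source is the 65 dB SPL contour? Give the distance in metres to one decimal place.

For a line source L₁ − L₂ = 10·log₁₀(r₂/r₁), so r₂ = r₁·10^((L₁−L₂)/10).
r₂ = 10.2·10^((77−65)/10) = 10.2·10^(12.0/10) = 161.66 m.

161.7 m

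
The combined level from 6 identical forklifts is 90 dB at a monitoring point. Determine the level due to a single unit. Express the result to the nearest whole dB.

Dividing the total intensity by 6 lowers the level by 10·log₁₀ 6 = 7.782 dB: L₁ = 90 − 7.782.

82 dB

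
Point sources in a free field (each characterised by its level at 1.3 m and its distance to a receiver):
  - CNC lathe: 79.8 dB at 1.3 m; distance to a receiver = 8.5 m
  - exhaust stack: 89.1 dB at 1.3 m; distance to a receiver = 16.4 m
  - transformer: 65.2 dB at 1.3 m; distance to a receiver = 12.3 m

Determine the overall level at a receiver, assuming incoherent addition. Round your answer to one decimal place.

68.7 dB

First find each source's level at the receiver (point-source: −20·log₁₀(r/r_ref)), then combine on an intensity basis.
CNC lathe: 79.8 − 20·log₁₀(8.5/1.3) = 79.8 − 16.31 = 63.49 dB.
exhaust stack: 89.1 − 20·log₁₀(16.4/1.3) = 89.1 − 22.02 = 67.08 dB.
transformer: 65.2 − 20·log₁₀(12.3/1.3) = 65.2 − 19.52 = 45.68 dB.
Σ 10^(L/10) = 7.378e+06 → L_total = 10·log₁₀(7.378e+06) = 68.68 dB.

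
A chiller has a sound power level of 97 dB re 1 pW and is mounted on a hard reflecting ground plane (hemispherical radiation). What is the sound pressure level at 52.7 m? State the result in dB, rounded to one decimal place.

54.6 dB

Free-field hemispherical radiation: L_p = L_w − 10·log₁₀(2π·r²), r = 52.7 m.
2π·r² = 1.745e+04 m², 10·log₁₀ of that is 42.418 dB.
L_p = 97 − 42.418 = 54.58 dB.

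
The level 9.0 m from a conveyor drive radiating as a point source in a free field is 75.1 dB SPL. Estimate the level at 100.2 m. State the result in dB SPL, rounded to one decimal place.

54.2 dB SPL

Spherical spreading from a point source gives a 20·log₁₀(r₂/r₁) drop.
L₂ = 75.1 − 20·log₁₀(100.2/9.0) = 75.1 − 20.933 = 54.17 dB SPL.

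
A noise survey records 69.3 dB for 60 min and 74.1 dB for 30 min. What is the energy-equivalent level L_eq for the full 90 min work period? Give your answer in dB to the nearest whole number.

Weight each interval's intensity by its duration and average over T = 90 min:
Σ tᵢ·10^(Lᵢ/10) = 60·10^(69.3/10) + 30·10^(74.1/10) = 1.282e+09.
L_eq = 10·log₁₀(1.282e+09/90) = 71.54 dB.

72 dB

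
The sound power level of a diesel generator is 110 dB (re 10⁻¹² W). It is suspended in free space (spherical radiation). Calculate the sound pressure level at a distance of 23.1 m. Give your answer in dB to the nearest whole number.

Free-field spherical radiation: L_p = L_w − 10·log₁₀(4π·r²), r = 23.1 m.
4π·r² = 6706 m², 10·log₁₀ of that is 38.264 dB.
L_p = 110 − 38.264 = 71.74 dB.

72 dB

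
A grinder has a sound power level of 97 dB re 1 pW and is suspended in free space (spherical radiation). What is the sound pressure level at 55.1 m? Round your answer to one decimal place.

The power spreads over a sphere of area 4π·r², so L_p = L_w − 10·log₁₀(4π·r²).
4π·r² = 3.815e+04 m², 10·log₁₀ of that is 45.815 dB.
L_p = 97 − 45.815 = 51.18 dB.

51.2 dB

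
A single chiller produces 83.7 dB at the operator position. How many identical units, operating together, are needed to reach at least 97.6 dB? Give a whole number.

25

The shortfall is 97.6 − 83.7 = 13.9 dB, and N units add 10·log₁₀ N, so need 10·log₁₀ N ≥ 13.9.
N ≥ 10^(13.9/10) = 24.547, so N = 25.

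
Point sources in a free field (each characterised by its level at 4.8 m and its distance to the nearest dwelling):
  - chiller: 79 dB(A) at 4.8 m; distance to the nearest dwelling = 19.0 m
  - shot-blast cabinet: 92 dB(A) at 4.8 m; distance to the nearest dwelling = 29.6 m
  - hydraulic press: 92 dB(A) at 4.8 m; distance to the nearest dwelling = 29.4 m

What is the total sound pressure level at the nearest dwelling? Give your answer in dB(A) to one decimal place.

Propagate each source to the receiver with L = L_ref − 20·log₁₀(r/r_ref), then add intensities.
chiller: 79 − 20·log₁₀(19.0/4.8) = 79 − 11.95 = 67.05 dB(A).
shot-blast cabinet: 92 − 20·log₁₀(29.6/4.8) = 92 − 15.80 = 76.20 dB(A).
hydraulic press: 92 − 20·log₁₀(29.4/4.8) = 92 − 15.74 = 76.26 dB(A).
Σ 10^(L/10) = 8.899e+07 → L_total = 10·log₁₀(8.899e+07) = 79.49 dB(A).

79.5 dB(A)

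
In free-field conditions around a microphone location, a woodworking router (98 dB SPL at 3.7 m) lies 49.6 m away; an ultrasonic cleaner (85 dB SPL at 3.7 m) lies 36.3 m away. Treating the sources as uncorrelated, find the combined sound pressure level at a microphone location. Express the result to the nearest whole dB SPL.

Propagate each source to the receiver with L = L_ref − 20·log₁₀(r/r_ref), then add intensities.
woodworking router: 98 − 20·log₁₀(49.6/3.7) = 98 − 22.55 = 75.45 dB SPL.
ultrasonic cleaner: 85 − 20·log₁₀(36.3/3.7) = 85 − 19.83 = 65.17 dB SPL.
Σ 10^(L/10) = 3.840e+07 → L_total = 10·log₁₀(3.840e+07) = 75.84 dB SPL.

76 dB SPL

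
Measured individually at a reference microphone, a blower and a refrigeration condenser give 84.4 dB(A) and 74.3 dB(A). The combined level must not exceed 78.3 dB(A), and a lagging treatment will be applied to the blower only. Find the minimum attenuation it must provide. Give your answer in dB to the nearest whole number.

Everything except the blower sums to 10^(74.3/10) = 2.692e+07 in linear terms, 74.30 dB(A).
To meet 78.3 dB(A) overall, the treated blower may contribute at most 10^(78.3/10) − 2.692e+07 = 4.069e+07, i.e. 76.10 dB(A).
So the blower must be reduced from 84.4 to 76.10 dB(A): IL = 8.30 dB.

8 dB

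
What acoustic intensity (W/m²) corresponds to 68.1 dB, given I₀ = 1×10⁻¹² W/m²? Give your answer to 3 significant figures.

I = I₀·10^(L/10) = 10⁻¹² × 10^(68.1/10) = 10^(-5.190).

6.46e-06 W/m²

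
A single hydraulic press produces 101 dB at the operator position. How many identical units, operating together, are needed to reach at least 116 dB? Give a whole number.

32

Need L₁ + 10·log₁₀ N ≥ 116, i.e. log₁₀ N ≥ 1.50.
N ≥ 10^(15.0/10) = 31.623, so N = 32.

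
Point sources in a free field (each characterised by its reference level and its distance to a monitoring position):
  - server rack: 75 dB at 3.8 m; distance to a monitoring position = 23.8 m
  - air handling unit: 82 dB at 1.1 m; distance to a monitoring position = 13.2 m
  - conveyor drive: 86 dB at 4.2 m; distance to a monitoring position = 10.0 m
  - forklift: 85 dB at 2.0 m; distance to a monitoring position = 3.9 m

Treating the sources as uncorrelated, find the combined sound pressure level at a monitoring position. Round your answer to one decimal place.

81.9 dB

Apply inverse-square spreading to bring every level to the receiver, then sum 10^(L/10).
server rack: 75 − 20·log₁₀(23.8/3.8) = 75 − 15.94 = 59.06 dB.
air handling unit: 82 − 20·log₁₀(13.2/1.1) = 82 − 21.58 = 60.42 dB.
conveyor drive: 86 − 20·log₁₀(10.0/4.2) = 86 − 7.54 = 78.46 dB.
forklift: 85 − 20·log₁₀(3.9/2.0) = 85 − 5.80 = 79.20 dB.
Σ 10^(L/10) = 1.553e+08 → L_total = 10·log₁₀(1.553e+08) = 81.91 dB.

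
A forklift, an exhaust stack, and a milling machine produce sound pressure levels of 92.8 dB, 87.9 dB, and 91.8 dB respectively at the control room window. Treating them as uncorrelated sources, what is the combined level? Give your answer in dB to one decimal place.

For uncorrelated sources the intensities add, so convert each level to linear form, sum, and take 10·log₁₀ of the total.
Σ 10^(L/10) = 10^(92.8/10) + 10^(87.9/10) + 10^(91.8/10) = 4.036e+09.
L_total = 10·log₁₀(4.036e+09) = 96.06 dB.

96.1 dB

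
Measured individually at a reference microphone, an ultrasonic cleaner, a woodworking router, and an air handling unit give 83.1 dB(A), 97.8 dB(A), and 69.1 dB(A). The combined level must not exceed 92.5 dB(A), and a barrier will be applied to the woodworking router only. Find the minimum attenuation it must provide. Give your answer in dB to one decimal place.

The untreated sources together contribute 10^(83.1/10) + 10^(69.1/10) = 2.123e+08, i.e. 83.27 dB(A).
To meet 92.5 dB(A) overall, the treated woodworking router may contribute at most 10^(92.5/10) − 2.123e+08 = 1.566e+09, i.e. 91.95 dB(A).
Required insertion loss = 97.8 − 91.95 = 5.85 dB.

5.9 dB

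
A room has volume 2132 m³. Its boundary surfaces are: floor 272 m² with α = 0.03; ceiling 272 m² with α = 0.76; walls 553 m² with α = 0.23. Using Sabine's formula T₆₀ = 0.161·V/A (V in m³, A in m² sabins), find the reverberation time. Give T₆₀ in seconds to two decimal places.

Summing Sᵢαᵢ: 272·0.03 + 272·0.76 + 553·0.23 = 342.07 m².
T₆₀ = 0.161 × 2132 / 342.07 = 1.003 s.

1.00 s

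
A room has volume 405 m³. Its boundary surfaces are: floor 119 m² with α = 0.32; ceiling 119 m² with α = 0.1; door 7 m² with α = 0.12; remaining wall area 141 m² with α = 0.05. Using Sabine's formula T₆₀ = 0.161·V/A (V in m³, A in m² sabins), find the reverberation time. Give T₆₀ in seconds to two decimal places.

1.13 s

Total absorption A = 119·0.32 + 119·0.1 + 7·0.12 + 141·0.05 = 57.87 m² sabins.
T₆₀ = 0.161 × 405 / 57.87 = 1.127 s.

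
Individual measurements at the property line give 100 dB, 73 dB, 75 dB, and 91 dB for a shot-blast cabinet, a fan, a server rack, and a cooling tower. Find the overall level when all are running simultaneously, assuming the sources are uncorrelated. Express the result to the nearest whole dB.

101 dB

For uncorrelated sources the intensities add, so convert each level to linear form, sum, and take 10·log₁₀ of the total.
Σ 10^(L/10) = 10^(100/10) + 10^(73/10) + 10^(75/10) + 10^(91/10) = 1.131e+10.
L_total = 10·log₁₀(1.131e+10) = 100.53 dB.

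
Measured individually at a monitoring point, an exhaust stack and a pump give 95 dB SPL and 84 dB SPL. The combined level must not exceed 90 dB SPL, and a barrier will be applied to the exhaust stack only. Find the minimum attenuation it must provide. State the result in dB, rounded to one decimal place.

6.3 dB

The untreated sources together contribute 10^(84/10) = 2.512e+08, i.e. 84.00 dB SPL.
To meet 90 dB SPL overall, the treated exhaust stack may contribute at most 10^(90/10) − 2.512e+08 = 7.488e+08, i.e. 88.74 dB SPL.
Required insertion loss = 95 − 88.74 = 6.26 dB.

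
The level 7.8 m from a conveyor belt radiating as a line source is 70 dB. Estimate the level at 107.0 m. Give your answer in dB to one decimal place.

Cylindrical spreading from a line source gives a 10·log₁₀(r₂/r₁) drop.
L₂ = 70 − 10·log₁₀(107.0/7.8) = 70 − 11.373 = 58.63 dB.

58.6 dB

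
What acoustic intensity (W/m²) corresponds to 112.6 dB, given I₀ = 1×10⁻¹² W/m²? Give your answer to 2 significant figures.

I = I₀·10^(L/10) = 10⁻¹² × 10^(112.6/10) = 10^(-0.740).

0.18 W/m²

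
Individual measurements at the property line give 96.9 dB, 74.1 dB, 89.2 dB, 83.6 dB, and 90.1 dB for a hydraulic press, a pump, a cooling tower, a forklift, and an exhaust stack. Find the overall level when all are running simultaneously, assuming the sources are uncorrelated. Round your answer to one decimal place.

For uncorrelated sources the intensities add, so convert each level to linear form, sum, and take 10·log₁₀ of the total.
Σ 10^(L/10) = 10^(96.9/10) + 10^(74.1/10) + 10^(89.2/10) + 10^(83.6/10) + 10^(90.1/10) = 7.008e+09.
L_total = 10·log₁₀(7.008e+09) = 98.46 dB.

98.5 dB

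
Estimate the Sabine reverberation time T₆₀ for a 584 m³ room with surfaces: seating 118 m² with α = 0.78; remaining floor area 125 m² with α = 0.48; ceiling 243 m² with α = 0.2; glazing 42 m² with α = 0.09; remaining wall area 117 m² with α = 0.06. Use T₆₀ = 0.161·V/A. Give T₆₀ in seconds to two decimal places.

0.44 s

A = Σ Sᵢαᵢ = 118·0.78 + 125·0.48 + 243·0.2 + 42·0.09 + 117·0.06 = 211.44 m².
T₆₀ = 0.161 × 584 / 211.44 = 0.445 s.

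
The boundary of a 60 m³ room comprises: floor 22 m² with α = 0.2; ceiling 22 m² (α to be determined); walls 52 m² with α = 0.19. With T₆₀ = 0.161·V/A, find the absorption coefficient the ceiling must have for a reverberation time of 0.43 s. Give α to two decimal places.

0.37

Required total absorption A = 0.161·60/0.43 = 22.47 m².
Absorption from the other surfaces = 22·0.2 + 52·0.19 = 14.28 m², so the ceiling must supply 8.19 m² over 22 m².
α = 8.19/22 = 0.372.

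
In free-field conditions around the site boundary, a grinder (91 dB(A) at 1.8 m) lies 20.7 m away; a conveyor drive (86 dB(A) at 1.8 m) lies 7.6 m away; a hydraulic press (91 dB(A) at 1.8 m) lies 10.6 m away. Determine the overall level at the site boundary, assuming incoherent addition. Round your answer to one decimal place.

78.3 dB(A)

Apply inverse-square spreading to bring every level to the receiver, then sum 10^(L/10).
grinder: 91 − 20·log₁₀(20.7/1.8) = 91 − 21.21 = 69.79 dB(A).
conveyor drive: 86 − 20·log₁₀(7.6/1.8) = 86 − 12.51 = 73.49 dB(A).
hydraulic press: 91 − 20·log₁₀(10.6/1.8) = 91 − 15.40 = 75.60 dB(A).
Σ 10^(L/10) = 6.815e+07 → L_total = 10·log₁₀(6.815e+07) = 78.33 dB(A).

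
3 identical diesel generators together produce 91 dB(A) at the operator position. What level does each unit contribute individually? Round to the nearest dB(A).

3 equal contributions raise the level by 10·log₁₀ 3 = 4.771 dB, so each unit alone gives 91 − 4.771.

86 dB(A)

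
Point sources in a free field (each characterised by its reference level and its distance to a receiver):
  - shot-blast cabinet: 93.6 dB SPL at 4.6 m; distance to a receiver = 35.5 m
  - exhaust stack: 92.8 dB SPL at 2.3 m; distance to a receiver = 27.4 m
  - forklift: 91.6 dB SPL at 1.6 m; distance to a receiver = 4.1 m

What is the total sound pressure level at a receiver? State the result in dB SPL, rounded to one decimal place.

First find each source's level at the receiver (point-source: −20·log₁₀(r/r_ref)), then combine on an intensity basis.
shot-blast cabinet: 93.6 − 20·log₁₀(35.5/4.6) = 93.6 − 17.75 = 75.85 dB SPL.
exhaust stack: 92.8 − 20·log₁₀(27.4/2.3) = 92.8 − 21.52 = 71.28 dB SPL.
forklift: 91.6 − 20·log₁₀(4.1/1.6) = 91.6 − 8.17 = 83.43 dB SPL.
Σ 10^(L/10) = 2.720e+08 → L_total = 10·log₁₀(2.720e+08) = 84.35 dB SPL.

84.3 dB SPL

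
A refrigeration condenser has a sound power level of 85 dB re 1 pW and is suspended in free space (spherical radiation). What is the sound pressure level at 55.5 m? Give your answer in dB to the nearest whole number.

Free-field spherical radiation: L_p = L_w − 10·log₁₀(4π·r²), r = 55.5 m.
4π·r² = 3.871e+04 m², 10·log₁₀ of that is 45.878 dB.
L_p = 85 − 45.878 = 39.12 dB.

39 dB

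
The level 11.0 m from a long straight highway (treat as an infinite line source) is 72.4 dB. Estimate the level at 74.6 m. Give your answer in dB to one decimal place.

Cylindrical spreading from a line source gives a 10·log₁₀(r₂/r₁) drop.
L₂ = 72.4 − 10·log₁₀(74.6/11.0) = 72.4 − 8.313 = 64.09 dB.

64.1 dB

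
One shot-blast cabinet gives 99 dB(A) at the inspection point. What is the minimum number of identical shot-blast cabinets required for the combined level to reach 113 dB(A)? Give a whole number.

26

Need L₁ + 10·log₁₀ N ≥ 113, i.e. log₁₀ N ≥ 1.40.
N ≥ 10^(14.0/10) = 25.119, so N = 26.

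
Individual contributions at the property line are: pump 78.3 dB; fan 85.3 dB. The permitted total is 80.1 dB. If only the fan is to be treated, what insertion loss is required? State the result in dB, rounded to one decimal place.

9.9 dB

Fixed contribution from the other source: Σ 10^(L/10) = 10^(78.3/10) = 6.761e+07 (78.30 dB).
To meet 80.1 dB overall, the treated fan may contribute at most 10^(80.1/10) − 6.761e+07 = 3.472e+07, i.e. 75.41 dB.
Required insertion loss = 85.3 − 75.41 = 9.89 dB.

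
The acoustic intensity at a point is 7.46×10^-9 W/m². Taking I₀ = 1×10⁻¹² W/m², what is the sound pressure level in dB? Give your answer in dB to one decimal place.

38.7 dB

I/I₀ = 7.46×10^-9/10⁻¹² = 7.46×10^3, and L = 10·log₁₀(I/I₀).
L = 10·(0.8727 + 3) = 38.73 dB.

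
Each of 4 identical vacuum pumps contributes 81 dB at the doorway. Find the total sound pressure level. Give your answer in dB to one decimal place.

N identical incoherent sources raise the level by 10·log₁₀ N.
L_total = 81 + 10·log₁₀(4) = 81 + 6.021 = 87.02 dB.

87.0 dB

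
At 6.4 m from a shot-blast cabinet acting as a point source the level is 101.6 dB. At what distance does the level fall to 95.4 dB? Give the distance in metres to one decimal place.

Point-source spreading drops the level by 20·log₁₀(r₂/r₁); inverting, r₂/r₁ = 10^(ΔL/20).
r₂ = 6.4·10^((101.6−95.4)/20) = 6.4·10^(6.2/20) = 13.07 m.

13.1 m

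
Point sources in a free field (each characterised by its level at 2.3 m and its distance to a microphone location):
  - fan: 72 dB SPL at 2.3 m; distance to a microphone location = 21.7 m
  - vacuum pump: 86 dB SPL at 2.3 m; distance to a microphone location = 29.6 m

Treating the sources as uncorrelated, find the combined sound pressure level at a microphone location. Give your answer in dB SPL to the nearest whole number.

Apply inverse-square spreading to bring every level to the receiver, then sum 10^(L/10).
fan: 72 − 20·log₁₀(21.7/2.3) = 72 − 19.49 = 52.51 dB SPL.
vacuum pump: 86 − 20·log₁₀(29.6/2.3) = 86 − 22.19 = 63.81 dB SPL.
Σ 10^(L/10) = 2.582e+06 → L_total = 10·log₁₀(2.582e+06) = 64.12 dB SPL.

64 dB SPL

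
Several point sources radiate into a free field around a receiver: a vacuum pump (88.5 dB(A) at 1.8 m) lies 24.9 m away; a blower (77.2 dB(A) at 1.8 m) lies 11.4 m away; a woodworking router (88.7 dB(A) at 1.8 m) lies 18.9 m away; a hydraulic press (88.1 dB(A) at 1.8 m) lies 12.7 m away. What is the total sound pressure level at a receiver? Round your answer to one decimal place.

73.9 dB(A)

Propagate each source to the receiver with L = L_ref − 20·log₁₀(r/r_ref), then add intensities.
vacuum pump: 88.5 − 20·log₁₀(24.9/1.8) = 88.5 − 22.82 = 65.68 dB(A).
blower: 77.2 − 20·log₁₀(11.4/1.8) = 77.2 − 16.03 = 61.17 dB(A).
woodworking router: 88.7 − 20·log₁₀(18.9/1.8) = 88.7 − 20.42 = 68.28 dB(A).
hydraulic press: 88.1 − 20·log₁₀(12.7/1.8) = 88.1 − 16.97 = 71.13 dB(A).
Σ 10^(L/10) = 2.470e+07 → L_total = 10·log₁₀(2.470e+07) = 73.93 dB(A).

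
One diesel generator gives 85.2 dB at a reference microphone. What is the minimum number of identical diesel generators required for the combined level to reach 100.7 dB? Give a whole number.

N identical sources give L₁ + 10·log₁₀ N, so require 10·log₁₀ N ≥ 100.7 − 85.2 = 15.5 dB.
N ≥ 10^(15.5/10) = 35.481, so N = 36.

36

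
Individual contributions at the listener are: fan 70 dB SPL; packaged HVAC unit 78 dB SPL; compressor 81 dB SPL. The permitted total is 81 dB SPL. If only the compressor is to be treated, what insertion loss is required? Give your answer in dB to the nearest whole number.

Everything except the compressor sums to 10^(70/10) + 10^(78/10) = 7.310e+07 in linear terms, 78.64 dB SPL.
To meet 81 dB SPL overall, the treated compressor may contribute at most 10^(81/10) − 7.310e+07 = 5.280e+07, i.e. 77.23 dB SPL.
Required insertion loss = 81 − 77.23 = 3.77 dB.

4 dB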